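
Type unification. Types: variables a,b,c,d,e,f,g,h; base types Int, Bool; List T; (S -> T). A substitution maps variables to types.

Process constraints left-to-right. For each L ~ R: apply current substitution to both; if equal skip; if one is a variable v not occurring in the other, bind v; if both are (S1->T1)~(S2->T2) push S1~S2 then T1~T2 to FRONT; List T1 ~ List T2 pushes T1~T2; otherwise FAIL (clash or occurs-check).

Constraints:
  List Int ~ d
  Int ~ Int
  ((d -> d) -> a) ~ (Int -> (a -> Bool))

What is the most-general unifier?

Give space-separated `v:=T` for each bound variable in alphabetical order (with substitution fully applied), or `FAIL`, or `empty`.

Answer: FAIL

Derivation:
step 1: unify List Int ~ d  [subst: {-} | 2 pending]
  bind d := List Int
step 2: unify Int ~ Int  [subst: {d:=List Int} | 1 pending]
  -> identical, skip
step 3: unify ((List Int -> List Int) -> a) ~ (Int -> (a -> Bool))  [subst: {d:=List Int} | 0 pending]
  -> decompose arrow: push (List Int -> List Int)~Int, a~(a -> Bool)
step 4: unify (List Int -> List Int) ~ Int  [subst: {d:=List Int} | 1 pending]
  clash: (List Int -> List Int) vs Int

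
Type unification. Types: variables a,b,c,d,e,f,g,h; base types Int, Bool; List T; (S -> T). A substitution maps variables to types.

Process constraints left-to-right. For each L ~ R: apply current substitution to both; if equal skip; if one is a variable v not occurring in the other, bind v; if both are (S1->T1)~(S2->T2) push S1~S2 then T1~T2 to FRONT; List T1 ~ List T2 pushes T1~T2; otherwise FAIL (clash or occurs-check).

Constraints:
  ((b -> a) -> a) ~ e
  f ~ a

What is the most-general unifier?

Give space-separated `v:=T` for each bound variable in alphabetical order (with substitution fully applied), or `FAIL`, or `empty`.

Answer: e:=((b -> a) -> a) f:=a

Derivation:
step 1: unify ((b -> a) -> a) ~ e  [subst: {-} | 1 pending]
  bind e := ((b -> a) -> a)
step 2: unify f ~ a  [subst: {e:=((b -> a) -> a)} | 0 pending]
  bind f := a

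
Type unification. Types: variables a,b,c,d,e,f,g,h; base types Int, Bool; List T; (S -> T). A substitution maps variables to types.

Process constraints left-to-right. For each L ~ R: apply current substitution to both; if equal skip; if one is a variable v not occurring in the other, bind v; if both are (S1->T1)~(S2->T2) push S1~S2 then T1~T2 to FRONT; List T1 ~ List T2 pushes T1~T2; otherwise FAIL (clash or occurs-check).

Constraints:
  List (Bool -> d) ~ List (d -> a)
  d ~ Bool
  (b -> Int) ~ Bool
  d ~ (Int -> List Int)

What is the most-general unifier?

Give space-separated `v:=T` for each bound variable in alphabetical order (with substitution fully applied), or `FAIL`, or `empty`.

step 1: unify List (Bool -> d) ~ List (d -> a)  [subst: {-} | 3 pending]
  -> decompose List: push (Bool -> d)~(d -> a)
step 2: unify (Bool -> d) ~ (d -> a)  [subst: {-} | 3 pending]
  -> decompose arrow: push Bool~d, d~a
step 3: unify Bool ~ d  [subst: {-} | 4 pending]
  bind d := Bool
step 4: unify Bool ~ a  [subst: {d:=Bool} | 3 pending]
  bind a := Bool
step 5: unify Bool ~ Bool  [subst: {d:=Bool, a:=Bool} | 2 pending]
  -> identical, skip
step 6: unify (b -> Int) ~ Bool  [subst: {d:=Bool, a:=Bool} | 1 pending]
  clash: (b -> Int) vs Bool

Answer: FAIL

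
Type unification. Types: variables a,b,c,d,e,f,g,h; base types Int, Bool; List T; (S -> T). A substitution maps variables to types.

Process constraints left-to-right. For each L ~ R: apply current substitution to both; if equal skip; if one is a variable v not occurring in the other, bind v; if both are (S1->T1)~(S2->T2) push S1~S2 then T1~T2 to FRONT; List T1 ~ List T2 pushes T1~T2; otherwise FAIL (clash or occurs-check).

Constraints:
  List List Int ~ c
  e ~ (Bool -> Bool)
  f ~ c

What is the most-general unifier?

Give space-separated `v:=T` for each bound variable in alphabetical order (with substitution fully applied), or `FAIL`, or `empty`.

step 1: unify List List Int ~ c  [subst: {-} | 2 pending]
  bind c := List List Int
step 2: unify e ~ (Bool -> Bool)  [subst: {c:=List List Int} | 1 pending]
  bind e := (Bool -> Bool)
step 3: unify f ~ List List Int  [subst: {c:=List List Int, e:=(Bool -> Bool)} | 0 pending]
  bind f := List List Int

Answer: c:=List List Int e:=(Bool -> Bool) f:=List List Int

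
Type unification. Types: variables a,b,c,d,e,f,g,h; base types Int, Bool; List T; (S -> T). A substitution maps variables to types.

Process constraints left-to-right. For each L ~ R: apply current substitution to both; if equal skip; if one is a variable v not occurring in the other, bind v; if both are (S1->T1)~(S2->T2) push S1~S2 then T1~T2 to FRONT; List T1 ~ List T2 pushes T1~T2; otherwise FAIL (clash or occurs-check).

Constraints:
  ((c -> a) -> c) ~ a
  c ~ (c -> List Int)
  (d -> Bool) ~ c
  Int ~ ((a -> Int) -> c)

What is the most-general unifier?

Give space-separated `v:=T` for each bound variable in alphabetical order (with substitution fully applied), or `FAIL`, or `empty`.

step 1: unify ((c -> a) -> c) ~ a  [subst: {-} | 3 pending]
  occurs-check fail

Answer: FAIL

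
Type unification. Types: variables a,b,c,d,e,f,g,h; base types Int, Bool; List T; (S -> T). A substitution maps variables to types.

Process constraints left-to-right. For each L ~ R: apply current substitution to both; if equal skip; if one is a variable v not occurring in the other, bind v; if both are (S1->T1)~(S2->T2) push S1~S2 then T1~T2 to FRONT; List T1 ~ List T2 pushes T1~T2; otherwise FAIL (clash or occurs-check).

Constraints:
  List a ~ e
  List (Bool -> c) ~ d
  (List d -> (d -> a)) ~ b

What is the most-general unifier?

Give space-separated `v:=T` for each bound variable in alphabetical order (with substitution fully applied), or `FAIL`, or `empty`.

step 1: unify List a ~ e  [subst: {-} | 2 pending]
  bind e := List a
step 2: unify List (Bool -> c) ~ d  [subst: {e:=List a} | 1 pending]
  bind d := List (Bool -> c)
step 3: unify (List List (Bool -> c) -> (List (Bool -> c) -> a)) ~ b  [subst: {e:=List a, d:=List (Bool -> c)} | 0 pending]
  bind b := (List List (Bool -> c) -> (List (Bool -> c) -> a))

Answer: b:=(List List (Bool -> c) -> (List (Bool -> c) -> a)) d:=List (Bool -> c) e:=List a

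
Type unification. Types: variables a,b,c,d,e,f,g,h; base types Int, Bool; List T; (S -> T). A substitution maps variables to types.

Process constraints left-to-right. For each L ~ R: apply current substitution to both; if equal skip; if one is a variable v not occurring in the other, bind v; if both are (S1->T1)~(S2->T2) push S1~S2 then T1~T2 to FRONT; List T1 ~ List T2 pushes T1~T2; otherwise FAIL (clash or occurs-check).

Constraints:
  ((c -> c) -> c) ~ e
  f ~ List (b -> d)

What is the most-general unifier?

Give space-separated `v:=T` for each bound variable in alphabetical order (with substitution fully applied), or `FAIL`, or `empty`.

step 1: unify ((c -> c) -> c) ~ e  [subst: {-} | 1 pending]
  bind e := ((c -> c) -> c)
step 2: unify f ~ List (b -> d)  [subst: {e:=((c -> c) -> c)} | 0 pending]
  bind f := List (b -> d)

Answer: e:=((c -> c) -> c) f:=List (b -> d)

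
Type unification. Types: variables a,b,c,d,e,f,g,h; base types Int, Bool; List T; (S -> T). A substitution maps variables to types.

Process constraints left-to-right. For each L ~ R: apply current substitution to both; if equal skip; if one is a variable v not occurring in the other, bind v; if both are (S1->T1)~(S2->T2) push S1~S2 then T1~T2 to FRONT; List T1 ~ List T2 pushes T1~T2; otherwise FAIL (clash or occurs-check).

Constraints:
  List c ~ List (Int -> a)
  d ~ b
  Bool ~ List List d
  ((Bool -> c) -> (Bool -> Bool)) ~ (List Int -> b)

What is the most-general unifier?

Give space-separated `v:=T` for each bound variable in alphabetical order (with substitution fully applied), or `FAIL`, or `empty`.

step 1: unify List c ~ List (Int -> a)  [subst: {-} | 3 pending]
  -> decompose List: push c~(Int -> a)
step 2: unify c ~ (Int -> a)  [subst: {-} | 3 pending]
  bind c := (Int -> a)
step 3: unify d ~ b  [subst: {c:=(Int -> a)} | 2 pending]
  bind d := b
step 4: unify Bool ~ List List b  [subst: {c:=(Int -> a), d:=b} | 1 pending]
  clash: Bool vs List List b

Answer: FAIL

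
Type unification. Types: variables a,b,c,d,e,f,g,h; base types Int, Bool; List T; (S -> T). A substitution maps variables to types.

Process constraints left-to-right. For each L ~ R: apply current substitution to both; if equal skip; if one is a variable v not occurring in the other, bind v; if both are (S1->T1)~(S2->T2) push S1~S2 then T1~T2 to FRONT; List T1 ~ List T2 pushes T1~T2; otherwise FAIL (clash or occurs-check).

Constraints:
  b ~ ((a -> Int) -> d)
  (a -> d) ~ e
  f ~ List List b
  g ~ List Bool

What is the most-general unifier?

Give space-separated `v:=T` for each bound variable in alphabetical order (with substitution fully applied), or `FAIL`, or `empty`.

step 1: unify b ~ ((a -> Int) -> d)  [subst: {-} | 3 pending]
  bind b := ((a -> Int) -> d)
step 2: unify (a -> d) ~ e  [subst: {b:=((a -> Int) -> d)} | 2 pending]
  bind e := (a -> d)
step 3: unify f ~ List List ((a -> Int) -> d)  [subst: {b:=((a -> Int) -> d), e:=(a -> d)} | 1 pending]
  bind f := List List ((a -> Int) -> d)
step 4: unify g ~ List Bool  [subst: {b:=((a -> Int) -> d), e:=(a -> d), f:=List List ((a -> Int) -> d)} | 0 pending]
  bind g := List Bool

Answer: b:=((a -> Int) -> d) e:=(a -> d) f:=List List ((a -> Int) -> d) g:=List Bool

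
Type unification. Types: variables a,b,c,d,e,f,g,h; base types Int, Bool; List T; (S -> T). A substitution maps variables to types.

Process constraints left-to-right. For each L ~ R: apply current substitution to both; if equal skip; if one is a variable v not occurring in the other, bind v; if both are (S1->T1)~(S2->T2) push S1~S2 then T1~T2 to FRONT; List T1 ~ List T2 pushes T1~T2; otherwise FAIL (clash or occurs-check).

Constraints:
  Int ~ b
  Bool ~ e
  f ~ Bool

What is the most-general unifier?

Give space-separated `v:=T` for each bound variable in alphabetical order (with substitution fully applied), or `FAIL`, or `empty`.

Answer: b:=Int e:=Bool f:=Bool

Derivation:
step 1: unify Int ~ b  [subst: {-} | 2 pending]
  bind b := Int
step 2: unify Bool ~ e  [subst: {b:=Int} | 1 pending]
  bind e := Bool
step 3: unify f ~ Bool  [subst: {b:=Int, e:=Bool} | 0 pending]
  bind f := Bool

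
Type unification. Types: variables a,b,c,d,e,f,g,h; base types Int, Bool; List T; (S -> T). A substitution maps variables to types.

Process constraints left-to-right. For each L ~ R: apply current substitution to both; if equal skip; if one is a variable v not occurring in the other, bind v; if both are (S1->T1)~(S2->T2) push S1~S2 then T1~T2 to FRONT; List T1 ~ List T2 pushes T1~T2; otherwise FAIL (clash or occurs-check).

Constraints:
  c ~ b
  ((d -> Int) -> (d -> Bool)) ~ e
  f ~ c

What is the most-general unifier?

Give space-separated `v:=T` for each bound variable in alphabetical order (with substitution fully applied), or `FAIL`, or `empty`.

step 1: unify c ~ b  [subst: {-} | 2 pending]
  bind c := b
step 2: unify ((d -> Int) -> (d -> Bool)) ~ e  [subst: {c:=b} | 1 pending]
  bind e := ((d -> Int) -> (d -> Bool))
step 3: unify f ~ b  [subst: {c:=b, e:=((d -> Int) -> (d -> Bool))} | 0 pending]
  bind f := b

Answer: c:=b e:=((d -> Int) -> (d -> Bool)) f:=b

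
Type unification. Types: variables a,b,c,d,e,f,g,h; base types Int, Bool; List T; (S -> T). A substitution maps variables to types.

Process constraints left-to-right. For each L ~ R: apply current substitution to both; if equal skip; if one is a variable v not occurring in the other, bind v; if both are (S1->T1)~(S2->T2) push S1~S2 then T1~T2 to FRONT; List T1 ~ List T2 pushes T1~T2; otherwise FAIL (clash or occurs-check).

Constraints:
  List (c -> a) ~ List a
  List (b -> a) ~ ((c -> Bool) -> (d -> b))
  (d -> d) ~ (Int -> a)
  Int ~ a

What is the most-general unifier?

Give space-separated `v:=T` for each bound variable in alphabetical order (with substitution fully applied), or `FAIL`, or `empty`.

Answer: FAIL

Derivation:
step 1: unify List (c -> a) ~ List a  [subst: {-} | 3 pending]
  -> decompose List: push (c -> a)~a
step 2: unify (c -> a) ~ a  [subst: {-} | 3 pending]
  occurs-check fail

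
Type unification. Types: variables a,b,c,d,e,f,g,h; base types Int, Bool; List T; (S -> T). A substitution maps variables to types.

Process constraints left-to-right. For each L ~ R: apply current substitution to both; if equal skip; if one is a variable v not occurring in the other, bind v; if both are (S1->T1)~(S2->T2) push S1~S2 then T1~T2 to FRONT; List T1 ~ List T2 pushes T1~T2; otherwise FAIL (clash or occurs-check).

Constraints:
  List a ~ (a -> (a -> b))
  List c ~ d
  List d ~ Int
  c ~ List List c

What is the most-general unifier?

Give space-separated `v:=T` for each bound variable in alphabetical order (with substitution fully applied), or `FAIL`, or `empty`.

step 1: unify List a ~ (a -> (a -> b))  [subst: {-} | 3 pending]
  clash: List a vs (a -> (a -> b))

Answer: FAIL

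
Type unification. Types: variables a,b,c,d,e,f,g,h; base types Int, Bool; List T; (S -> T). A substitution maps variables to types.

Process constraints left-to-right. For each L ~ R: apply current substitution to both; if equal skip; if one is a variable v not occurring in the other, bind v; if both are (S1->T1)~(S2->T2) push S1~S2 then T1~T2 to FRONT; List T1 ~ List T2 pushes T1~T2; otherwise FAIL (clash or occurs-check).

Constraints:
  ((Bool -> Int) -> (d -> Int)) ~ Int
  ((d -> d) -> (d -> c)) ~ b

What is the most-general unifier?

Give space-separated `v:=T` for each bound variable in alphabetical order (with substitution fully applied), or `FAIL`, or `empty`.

step 1: unify ((Bool -> Int) -> (d -> Int)) ~ Int  [subst: {-} | 1 pending]
  clash: ((Bool -> Int) -> (d -> Int)) vs Int

Answer: FAIL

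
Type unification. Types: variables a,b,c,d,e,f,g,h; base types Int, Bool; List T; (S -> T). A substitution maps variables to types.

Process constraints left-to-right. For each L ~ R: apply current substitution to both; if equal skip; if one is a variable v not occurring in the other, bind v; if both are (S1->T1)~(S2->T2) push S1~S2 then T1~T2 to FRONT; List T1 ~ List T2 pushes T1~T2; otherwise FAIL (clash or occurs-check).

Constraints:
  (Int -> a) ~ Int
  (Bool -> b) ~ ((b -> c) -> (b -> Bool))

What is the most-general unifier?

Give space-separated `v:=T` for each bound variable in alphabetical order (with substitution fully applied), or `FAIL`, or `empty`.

Answer: FAIL

Derivation:
step 1: unify (Int -> a) ~ Int  [subst: {-} | 1 pending]
  clash: (Int -> a) vs Int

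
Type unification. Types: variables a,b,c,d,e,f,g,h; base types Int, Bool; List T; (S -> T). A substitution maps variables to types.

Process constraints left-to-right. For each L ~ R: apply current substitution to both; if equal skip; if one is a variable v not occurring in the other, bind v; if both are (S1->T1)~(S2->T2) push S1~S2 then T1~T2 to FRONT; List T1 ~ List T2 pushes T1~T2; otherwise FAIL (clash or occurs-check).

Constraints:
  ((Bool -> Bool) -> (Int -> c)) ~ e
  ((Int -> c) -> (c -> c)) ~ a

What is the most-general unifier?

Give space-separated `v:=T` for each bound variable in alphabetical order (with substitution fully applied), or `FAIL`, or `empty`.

step 1: unify ((Bool -> Bool) -> (Int -> c)) ~ e  [subst: {-} | 1 pending]
  bind e := ((Bool -> Bool) -> (Int -> c))
step 2: unify ((Int -> c) -> (c -> c)) ~ a  [subst: {e:=((Bool -> Bool) -> (Int -> c))} | 0 pending]
  bind a := ((Int -> c) -> (c -> c))

Answer: a:=((Int -> c) -> (c -> c)) e:=((Bool -> Bool) -> (Int -> c))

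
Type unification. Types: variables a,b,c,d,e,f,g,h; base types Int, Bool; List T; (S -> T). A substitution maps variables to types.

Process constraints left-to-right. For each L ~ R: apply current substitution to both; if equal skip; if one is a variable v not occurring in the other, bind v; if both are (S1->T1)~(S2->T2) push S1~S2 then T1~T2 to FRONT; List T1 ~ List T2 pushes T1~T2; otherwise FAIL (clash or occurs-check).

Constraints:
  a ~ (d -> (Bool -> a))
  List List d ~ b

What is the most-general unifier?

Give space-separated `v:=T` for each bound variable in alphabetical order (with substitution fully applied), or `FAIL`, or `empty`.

Answer: FAIL

Derivation:
step 1: unify a ~ (d -> (Bool -> a))  [subst: {-} | 1 pending]
  occurs-check fail: a in (d -> (Bool -> a))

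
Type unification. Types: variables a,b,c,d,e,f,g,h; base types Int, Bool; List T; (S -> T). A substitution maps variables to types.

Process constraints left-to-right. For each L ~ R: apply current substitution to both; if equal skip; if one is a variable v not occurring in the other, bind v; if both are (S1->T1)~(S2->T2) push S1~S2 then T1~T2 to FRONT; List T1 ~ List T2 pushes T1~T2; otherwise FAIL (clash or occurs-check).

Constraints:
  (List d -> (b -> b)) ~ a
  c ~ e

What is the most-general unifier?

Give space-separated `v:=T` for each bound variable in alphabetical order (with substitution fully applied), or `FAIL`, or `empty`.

step 1: unify (List d -> (b -> b)) ~ a  [subst: {-} | 1 pending]
  bind a := (List d -> (b -> b))
step 2: unify c ~ e  [subst: {a:=(List d -> (b -> b))} | 0 pending]
  bind c := e

Answer: a:=(List d -> (b -> b)) c:=e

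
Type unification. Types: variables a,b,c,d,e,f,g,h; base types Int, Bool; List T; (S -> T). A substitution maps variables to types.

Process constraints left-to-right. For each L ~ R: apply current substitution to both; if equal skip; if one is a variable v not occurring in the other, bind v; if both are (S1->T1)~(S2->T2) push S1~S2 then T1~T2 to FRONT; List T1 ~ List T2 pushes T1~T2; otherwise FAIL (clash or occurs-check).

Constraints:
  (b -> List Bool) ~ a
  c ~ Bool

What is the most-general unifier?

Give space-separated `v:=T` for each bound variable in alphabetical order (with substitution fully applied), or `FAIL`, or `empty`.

step 1: unify (b -> List Bool) ~ a  [subst: {-} | 1 pending]
  bind a := (b -> List Bool)
step 2: unify c ~ Bool  [subst: {a:=(b -> List Bool)} | 0 pending]
  bind c := Bool

Answer: a:=(b -> List Bool) c:=Bool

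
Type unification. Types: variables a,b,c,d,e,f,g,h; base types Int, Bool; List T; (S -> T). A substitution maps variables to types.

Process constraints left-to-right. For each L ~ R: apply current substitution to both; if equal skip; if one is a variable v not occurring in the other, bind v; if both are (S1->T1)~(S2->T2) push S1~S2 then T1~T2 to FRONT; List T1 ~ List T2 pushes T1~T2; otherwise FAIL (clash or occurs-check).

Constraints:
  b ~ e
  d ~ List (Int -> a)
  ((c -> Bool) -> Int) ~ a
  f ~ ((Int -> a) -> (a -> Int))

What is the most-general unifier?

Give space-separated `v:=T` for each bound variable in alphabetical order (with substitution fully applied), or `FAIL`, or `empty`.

step 1: unify b ~ e  [subst: {-} | 3 pending]
  bind b := e
step 2: unify d ~ List (Int -> a)  [subst: {b:=e} | 2 pending]
  bind d := List (Int -> a)
step 3: unify ((c -> Bool) -> Int) ~ a  [subst: {b:=e, d:=List (Int -> a)} | 1 pending]
  bind a := ((c -> Bool) -> Int)
step 4: unify f ~ ((Int -> ((c -> Bool) -> Int)) -> (((c -> Bool) -> Int) -> Int))  [subst: {b:=e, d:=List (Int -> a), a:=((c -> Bool) -> Int)} | 0 pending]
  bind f := ((Int -> ((c -> Bool) -> Int)) -> (((c -> Bool) -> Int) -> Int))

Answer: a:=((c -> Bool) -> Int) b:=e d:=List (Int -> ((c -> Bool) -> Int)) f:=((Int -> ((c -> Bool) -> Int)) -> (((c -> Bool) -> Int) -> Int))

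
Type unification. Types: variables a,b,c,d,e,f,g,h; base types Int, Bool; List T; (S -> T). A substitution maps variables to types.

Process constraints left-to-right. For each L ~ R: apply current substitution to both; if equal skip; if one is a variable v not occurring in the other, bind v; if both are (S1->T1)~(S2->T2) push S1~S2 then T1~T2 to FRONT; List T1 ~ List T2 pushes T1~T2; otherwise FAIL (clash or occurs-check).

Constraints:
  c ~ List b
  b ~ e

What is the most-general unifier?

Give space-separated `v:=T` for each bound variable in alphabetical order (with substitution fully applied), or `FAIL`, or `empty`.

step 1: unify c ~ List b  [subst: {-} | 1 pending]
  bind c := List b
step 2: unify b ~ e  [subst: {c:=List b} | 0 pending]
  bind b := e

Answer: b:=e c:=List e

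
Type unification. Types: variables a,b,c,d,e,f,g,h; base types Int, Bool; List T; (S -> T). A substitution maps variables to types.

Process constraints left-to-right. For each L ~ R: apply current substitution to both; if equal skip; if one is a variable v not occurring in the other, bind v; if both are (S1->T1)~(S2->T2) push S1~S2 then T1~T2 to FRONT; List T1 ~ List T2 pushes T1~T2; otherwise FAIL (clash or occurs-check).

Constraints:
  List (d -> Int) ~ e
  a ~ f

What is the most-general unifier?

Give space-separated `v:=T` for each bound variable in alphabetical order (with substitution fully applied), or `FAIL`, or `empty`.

step 1: unify List (d -> Int) ~ e  [subst: {-} | 1 pending]
  bind e := List (d -> Int)
step 2: unify a ~ f  [subst: {e:=List (d -> Int)} | 0 pending]
  bind a := f

Answer: a:=f e:=List (d -> Int)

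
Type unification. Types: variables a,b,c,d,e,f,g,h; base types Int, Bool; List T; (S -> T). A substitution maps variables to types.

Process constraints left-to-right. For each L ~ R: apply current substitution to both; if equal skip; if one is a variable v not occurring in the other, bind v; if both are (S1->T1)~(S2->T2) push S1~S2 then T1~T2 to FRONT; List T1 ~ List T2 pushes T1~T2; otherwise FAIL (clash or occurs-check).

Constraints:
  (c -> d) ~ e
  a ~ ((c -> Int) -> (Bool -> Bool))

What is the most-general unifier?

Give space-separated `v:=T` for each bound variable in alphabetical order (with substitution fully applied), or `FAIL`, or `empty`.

Answer: a:=((c -> Int) -> (Bool -> Bool)) e:=(c -> d)

Derivation:
step 1: unify (c -> d) ~ e  [subst: {-} | 1 pending]
  bind e := (c -> d)
step 2: unify a ~ ((c -> Int) -> (Bool -> Bool))  [subst: {e:=(c -> d)} | 0 pending]
  bind a := ((c -> Int) -> (Bool -> Bool))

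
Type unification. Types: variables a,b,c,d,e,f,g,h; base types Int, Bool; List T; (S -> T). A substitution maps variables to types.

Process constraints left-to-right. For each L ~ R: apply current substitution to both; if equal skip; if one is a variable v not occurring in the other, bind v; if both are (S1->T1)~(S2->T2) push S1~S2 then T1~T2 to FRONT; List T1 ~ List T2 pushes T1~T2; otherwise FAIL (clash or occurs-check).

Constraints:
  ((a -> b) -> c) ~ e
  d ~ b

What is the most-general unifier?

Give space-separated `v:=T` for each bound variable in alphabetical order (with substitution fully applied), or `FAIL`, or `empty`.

Answer: d:=b e:=((a -> b) -> c)

Derivation:
step 1: unify ((a -> b) -> c) ~ e  [subst: {-} | 1 pending]
  bind e := ((a -> b) -> c)
step 2: unify d ~ b  [subst: {e:=((a -> b) -> c)} | 0 pending]
  bind d := b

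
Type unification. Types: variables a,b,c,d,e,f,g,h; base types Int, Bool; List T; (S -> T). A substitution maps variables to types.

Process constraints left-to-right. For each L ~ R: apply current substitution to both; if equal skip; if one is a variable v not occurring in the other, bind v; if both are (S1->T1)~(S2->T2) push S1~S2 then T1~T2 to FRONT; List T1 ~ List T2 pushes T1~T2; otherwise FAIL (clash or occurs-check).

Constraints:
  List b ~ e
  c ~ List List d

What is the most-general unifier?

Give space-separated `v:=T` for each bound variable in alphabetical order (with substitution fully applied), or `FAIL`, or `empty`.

Answer: c:=List List d e:=List b

Derivation:
step 1: unify List b ~ e  [subst: {-} | 1 pending]
  bind e := List b
step 2: unify c ~ List List d  [subst: {e:=List b} | 0 pending]
  bind c := List List d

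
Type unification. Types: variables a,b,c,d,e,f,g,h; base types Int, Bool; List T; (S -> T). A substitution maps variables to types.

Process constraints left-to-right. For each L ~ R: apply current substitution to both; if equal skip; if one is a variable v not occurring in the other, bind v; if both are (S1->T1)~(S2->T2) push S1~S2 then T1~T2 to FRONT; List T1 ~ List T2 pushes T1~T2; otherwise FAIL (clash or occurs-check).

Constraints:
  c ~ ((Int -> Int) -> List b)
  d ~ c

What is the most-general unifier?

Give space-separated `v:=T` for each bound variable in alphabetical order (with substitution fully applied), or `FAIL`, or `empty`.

Answer: c:=((Int -> Int) -> List b) d:=((Int -> Int) -> List b)

Derivation:
step 1: unify c ~ ((Int -> Int) -> List b)  [subst: {-} | 1 pending]
  bind c := ((Int -> Int) -> List b)
step 2: unify d ~ ((Int -> Int) -> List b)  [subst: {c:=((Int -> Int) -> List b)} | 0 pending]
  bind d := ((Int -> Int) -> List b)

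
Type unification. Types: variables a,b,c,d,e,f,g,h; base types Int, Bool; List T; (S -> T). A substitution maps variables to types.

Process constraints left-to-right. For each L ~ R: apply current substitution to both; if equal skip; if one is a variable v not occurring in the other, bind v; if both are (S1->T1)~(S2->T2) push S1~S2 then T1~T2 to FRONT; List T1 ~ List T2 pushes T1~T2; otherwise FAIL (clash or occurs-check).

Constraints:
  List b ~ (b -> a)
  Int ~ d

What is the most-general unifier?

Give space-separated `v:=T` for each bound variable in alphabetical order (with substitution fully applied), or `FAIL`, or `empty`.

step 1: unify List b ~ (b -> a)  [subst: {-} | 1 pending]
  clash: List b vs (b -> a)

Answer: FAIL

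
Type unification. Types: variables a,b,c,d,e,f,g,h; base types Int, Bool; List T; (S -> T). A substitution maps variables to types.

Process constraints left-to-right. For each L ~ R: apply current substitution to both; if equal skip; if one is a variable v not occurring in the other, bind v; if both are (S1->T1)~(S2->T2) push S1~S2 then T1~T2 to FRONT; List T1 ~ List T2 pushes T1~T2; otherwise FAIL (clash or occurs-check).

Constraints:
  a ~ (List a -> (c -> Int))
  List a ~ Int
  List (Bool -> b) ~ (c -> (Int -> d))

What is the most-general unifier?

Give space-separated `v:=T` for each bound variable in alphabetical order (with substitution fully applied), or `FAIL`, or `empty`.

step 1: unify a ~ (List a -> (c -> Int))  [subst: {-} | 2 pending]
  occurs-check fail: a in (List a -> (c -> Int))

Answer: FAIL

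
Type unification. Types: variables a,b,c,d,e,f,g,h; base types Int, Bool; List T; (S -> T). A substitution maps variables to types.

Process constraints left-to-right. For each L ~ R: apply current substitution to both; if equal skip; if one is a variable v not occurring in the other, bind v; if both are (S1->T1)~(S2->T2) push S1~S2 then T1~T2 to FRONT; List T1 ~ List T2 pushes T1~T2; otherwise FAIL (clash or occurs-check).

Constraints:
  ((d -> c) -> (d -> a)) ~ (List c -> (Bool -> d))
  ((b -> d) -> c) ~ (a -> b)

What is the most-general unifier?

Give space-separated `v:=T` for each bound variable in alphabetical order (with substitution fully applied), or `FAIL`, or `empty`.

step 1: unify ((d -> c) -> (d -> a)) ~ (List c -> (Bool -> d))  [subst: {-} | 1 pending]
  -> decompose arrow: push (d -> c)~List c, (d -> a)~(Bool -> d)
step 2: unify (d -> c) ~ List c  [subst: {-} | 2 pending]
  clash: (d -> c) vs List c

Answer: FAIL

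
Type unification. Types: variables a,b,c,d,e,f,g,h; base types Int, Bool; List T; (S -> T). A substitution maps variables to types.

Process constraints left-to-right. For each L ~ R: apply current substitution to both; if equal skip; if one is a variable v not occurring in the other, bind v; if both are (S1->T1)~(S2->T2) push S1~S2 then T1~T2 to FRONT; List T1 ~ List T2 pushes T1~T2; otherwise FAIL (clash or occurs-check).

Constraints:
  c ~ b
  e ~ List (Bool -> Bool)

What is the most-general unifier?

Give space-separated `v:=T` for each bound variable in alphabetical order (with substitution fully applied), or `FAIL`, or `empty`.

Answer: c:=b e:=List (Bool -> Bool)

Derivation:
step 1: unify c ~ b  [subst: {-} | 1 pending]
  bind c := b
step 2: unify e ~ List (Bool -> Bool)  [subst: {c:=b} | 0 pending]
  bind e := List (Bool -> Bool)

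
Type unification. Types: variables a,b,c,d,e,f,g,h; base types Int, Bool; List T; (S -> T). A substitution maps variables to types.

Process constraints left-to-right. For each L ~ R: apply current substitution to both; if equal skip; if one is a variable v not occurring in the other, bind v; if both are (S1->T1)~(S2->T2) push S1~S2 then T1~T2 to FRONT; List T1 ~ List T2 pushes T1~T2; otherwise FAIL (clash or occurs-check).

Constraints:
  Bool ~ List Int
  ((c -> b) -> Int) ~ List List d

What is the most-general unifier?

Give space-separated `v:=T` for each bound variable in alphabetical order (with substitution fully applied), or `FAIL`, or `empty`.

step 1: unify Bool ~ List Int  [subst: {-} | 1 pending]
  clash: Bool vs List Int

Answer: FAIL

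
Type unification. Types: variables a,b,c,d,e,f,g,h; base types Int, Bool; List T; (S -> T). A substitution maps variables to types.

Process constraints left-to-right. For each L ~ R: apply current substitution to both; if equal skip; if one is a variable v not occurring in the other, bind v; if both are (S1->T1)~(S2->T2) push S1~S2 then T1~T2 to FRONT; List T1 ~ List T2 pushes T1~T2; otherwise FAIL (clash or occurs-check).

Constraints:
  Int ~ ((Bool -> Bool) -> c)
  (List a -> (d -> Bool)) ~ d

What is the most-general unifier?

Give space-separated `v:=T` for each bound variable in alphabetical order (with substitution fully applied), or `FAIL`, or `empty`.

step 1: unify Int ~ ((Bool -> Bool) -> c)  [subst: {-} | 1 pending]
  clash: Int vs ((Bool -> Bool) -> c)

Answer: FAIL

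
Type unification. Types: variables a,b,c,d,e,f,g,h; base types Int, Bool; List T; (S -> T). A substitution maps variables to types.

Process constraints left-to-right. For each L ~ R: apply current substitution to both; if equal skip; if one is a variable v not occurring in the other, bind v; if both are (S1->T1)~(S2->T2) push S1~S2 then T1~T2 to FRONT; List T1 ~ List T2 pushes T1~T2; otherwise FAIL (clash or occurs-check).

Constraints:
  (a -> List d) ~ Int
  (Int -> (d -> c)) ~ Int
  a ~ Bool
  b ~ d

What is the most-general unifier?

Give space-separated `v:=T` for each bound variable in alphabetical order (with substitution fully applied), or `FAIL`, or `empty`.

Answer: FAIL

Derivation:
step 1: unify (a -> List d) ~ Int  [subst: {-} | 3 pending]
  clash: (a -> List d) vs Int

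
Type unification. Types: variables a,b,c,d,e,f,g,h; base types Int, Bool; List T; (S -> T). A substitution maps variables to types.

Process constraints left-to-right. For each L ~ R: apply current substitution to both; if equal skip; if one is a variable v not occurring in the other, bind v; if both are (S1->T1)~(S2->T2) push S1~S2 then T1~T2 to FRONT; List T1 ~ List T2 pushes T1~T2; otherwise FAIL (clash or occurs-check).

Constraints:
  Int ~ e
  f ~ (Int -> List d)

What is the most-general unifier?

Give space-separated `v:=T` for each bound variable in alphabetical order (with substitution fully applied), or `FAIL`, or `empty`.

Answer: e:=Int f:=(Int -> List d)

Derivation:
step 1: unify Int ~ e  [subst: {-} | 1 pending]
  bind e := Int
step 2: unify f ~ (Int -> List d)  [subst: {e:=Int} | 0 pending]
  bind f := (Int -> List d)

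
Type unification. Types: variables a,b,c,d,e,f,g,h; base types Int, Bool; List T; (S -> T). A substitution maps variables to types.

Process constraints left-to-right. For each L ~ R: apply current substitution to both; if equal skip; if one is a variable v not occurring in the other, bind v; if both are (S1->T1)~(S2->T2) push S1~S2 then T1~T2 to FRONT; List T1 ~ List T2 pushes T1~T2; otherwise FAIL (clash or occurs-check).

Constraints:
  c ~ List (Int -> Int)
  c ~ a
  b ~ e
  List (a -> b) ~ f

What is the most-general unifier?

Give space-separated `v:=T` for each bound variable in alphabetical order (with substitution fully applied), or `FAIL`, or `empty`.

step 1: unify c ~ List (Int -> Int)  [subst: {-} | 3 pending]
  bind c := List (Int -> Int)
step 2: unify List (Int -> Int) ~ a  [subst: {c:=List (Int -> Int)} | 2 pending]
  bind a := List (Int -> Int)
step 3: unify b ~ e  [subst: {c:=List (Int -> Int), a:=List (Int -> Int)} | 1 pending]
  bind b := e
step 4: unify List (List (Int -> Int) -> e) ~ f  [subst: {c:=List (Int -> Int), a:=List (Int -> Int), b:=e} | 0 pending]
  bind f := List (List (Int -> Int) -> e)

Answer: a:=List (Int -> Int) b:=e c:=List (Int -> Int) f:=List (List (Int -> Int) -> e)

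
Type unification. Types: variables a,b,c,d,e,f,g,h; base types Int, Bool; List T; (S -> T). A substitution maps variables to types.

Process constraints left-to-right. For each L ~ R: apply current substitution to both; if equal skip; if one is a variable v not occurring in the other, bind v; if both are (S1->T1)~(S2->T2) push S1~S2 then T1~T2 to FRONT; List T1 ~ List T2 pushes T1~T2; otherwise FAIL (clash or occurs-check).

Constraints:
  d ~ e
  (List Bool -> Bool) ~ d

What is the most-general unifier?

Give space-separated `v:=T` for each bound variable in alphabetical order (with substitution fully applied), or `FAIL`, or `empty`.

step 1: unify d ~ e  [subst: {-} | 1 pending]
  bind d := e
step 2: unify (List Bool -> Bool) ~ e  [subst: {d:=e} | 0 pending]
  bind e := (List Bool -> Bool)

Answer: d:=(List Bool -> Bool) e:=(List Bool -> Bool)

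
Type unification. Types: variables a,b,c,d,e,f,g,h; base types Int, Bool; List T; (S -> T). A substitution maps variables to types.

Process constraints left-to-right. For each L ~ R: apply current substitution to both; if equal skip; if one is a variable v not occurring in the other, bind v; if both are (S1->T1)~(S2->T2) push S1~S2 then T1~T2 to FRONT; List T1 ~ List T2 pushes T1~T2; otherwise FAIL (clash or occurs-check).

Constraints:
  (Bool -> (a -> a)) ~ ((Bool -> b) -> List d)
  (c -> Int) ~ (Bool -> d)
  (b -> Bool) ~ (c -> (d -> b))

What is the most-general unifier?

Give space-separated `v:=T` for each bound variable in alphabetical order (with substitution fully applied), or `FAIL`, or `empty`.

Answer: FAIL

Derivation:
step 1: unify (Bool -> (a -> a)) ~ ((Bool -> b) -> List d)  [subst: {-} | 2 pending]
  -> decompose arrow: push Bool~(Bool -> b), (a -> a)~List d
step 2: unify Bool ~ (Bool -> b)  [subst: {-} | 3 pending]
  clash: Bool vs (Bool -> b)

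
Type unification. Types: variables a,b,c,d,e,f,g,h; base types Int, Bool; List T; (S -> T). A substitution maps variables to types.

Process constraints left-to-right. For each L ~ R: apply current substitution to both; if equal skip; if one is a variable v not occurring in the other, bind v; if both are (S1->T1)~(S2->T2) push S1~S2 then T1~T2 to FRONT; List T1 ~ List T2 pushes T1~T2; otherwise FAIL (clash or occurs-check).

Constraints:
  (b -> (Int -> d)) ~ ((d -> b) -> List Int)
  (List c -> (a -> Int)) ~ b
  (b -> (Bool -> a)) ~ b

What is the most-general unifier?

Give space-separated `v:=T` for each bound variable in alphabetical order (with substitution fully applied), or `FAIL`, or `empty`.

step 1: unify (b -> (Int -> d)) ~ ((d -> b) -> List Int)  [subst: {-} | 2 pending]
  -> decompose arrow: push b~(d -> b), (Int -> d)~List Int
step 2: unify b ~ (d -> b)  [subst: {-} | 3 pending]
  occurs-check fail: b in (d -> b)

Answer: FAIL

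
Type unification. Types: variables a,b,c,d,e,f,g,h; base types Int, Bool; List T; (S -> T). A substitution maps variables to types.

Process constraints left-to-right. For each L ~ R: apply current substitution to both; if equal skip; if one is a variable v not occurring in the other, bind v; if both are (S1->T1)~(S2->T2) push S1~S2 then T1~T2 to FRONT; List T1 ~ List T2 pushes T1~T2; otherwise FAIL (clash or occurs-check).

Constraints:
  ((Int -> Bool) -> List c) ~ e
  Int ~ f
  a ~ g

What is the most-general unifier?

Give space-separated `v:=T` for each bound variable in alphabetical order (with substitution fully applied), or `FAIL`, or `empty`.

step 1: unify ((Int -> Bool) -> List c) ~ e  [subst: {-} | 2 pending]
  bind e := ((Int -> Bool) -> List c)
step 2: unify Int ~ f  [subst: {e:=((Int -> Bool) -> List c)} | 1 pending]
  bind f := Int
step 3: unify a ~ g  [subst: {e:=((Int -> Bool) -> List c), f:=Int} | 0 pending]
  bind a := g

Answer: a:=g e:=((Int -> Bool) -> List c) f:=Int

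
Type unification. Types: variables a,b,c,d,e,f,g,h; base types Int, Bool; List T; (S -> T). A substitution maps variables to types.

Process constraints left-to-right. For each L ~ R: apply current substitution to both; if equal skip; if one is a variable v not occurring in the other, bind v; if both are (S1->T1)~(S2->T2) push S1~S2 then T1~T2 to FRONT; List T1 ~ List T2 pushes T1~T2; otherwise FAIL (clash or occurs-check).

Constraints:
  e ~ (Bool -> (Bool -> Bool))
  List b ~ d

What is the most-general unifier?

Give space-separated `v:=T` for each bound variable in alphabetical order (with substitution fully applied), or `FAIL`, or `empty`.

Answer: d:=List b e:=(Bool -> (Bool -> Bool))

Derivation:
step 1: unify e ~ (Bool -> (Bool -> Bool))  [subst: {-} | 1 pending]
  bind e := (Bool -> (Bool -> Bool))
step 2: unify List b ~ d  [subst: {e:=(Bool -> (Bool -> Bool))} | 0 pending]
  bind d := List b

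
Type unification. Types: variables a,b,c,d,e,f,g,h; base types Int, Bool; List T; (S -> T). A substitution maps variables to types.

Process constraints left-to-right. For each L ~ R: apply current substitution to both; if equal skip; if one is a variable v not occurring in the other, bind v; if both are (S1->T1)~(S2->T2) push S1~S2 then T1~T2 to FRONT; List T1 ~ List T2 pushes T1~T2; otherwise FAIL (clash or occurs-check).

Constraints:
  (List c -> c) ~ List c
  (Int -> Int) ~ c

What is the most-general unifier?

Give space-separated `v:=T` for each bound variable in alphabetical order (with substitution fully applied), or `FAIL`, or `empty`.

Answer: FAIL

Derivation:
step 1: unify (List c -> c) ~ List c  [subst: {-} | 1 pending]
  clash: (List c -> c) vs List c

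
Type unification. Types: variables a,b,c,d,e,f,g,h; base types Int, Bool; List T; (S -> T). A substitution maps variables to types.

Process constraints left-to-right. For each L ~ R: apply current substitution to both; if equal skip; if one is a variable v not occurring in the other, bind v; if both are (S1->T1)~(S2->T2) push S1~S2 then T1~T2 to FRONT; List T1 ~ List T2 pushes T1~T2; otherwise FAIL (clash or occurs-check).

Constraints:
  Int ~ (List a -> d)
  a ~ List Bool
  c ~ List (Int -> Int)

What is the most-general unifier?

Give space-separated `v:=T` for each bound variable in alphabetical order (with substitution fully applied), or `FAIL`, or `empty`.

step 1: unify Int ~ (List a -> d)  [subst: {-} | 2 pending]
  clash: Int vs (List a -> d)

Answer: FAIL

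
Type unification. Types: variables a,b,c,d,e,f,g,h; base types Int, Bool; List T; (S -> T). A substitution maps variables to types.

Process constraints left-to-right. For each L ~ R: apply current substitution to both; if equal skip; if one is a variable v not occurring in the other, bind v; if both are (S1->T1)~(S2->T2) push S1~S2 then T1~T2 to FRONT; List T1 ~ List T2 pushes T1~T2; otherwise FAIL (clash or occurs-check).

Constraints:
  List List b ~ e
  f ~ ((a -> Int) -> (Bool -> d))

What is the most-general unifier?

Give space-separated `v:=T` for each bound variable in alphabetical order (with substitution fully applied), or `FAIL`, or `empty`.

step 1: unify List List b ~ e  [subst: {-} | 1 pending]
  bind e := List List b
step 2: unify f ~ ((a -> Int) -> (Bool -> d))  [subst: {e:=List List b} | 0 pending]
  bind f := ((a -> Int) -> (Bool -> d))

Answer: e:=List List b f:=((a -> Int) -> (Bool -> d))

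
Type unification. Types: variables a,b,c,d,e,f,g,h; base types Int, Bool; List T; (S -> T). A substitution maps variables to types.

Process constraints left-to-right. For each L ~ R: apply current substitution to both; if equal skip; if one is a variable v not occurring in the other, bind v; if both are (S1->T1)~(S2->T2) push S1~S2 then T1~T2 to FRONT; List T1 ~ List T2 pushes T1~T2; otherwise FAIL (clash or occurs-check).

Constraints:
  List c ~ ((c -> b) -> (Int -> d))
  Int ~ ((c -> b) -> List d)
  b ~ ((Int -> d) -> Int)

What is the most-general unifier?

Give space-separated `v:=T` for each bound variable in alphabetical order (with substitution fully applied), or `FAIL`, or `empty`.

Answer: FAIL

Derivation:
step 1: unify List c ~ ((c -> b) -> (Int -> d))  [subst: {-} | 2 pending]
  clash: List c vs ((c -> b) -> (Int -> d))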